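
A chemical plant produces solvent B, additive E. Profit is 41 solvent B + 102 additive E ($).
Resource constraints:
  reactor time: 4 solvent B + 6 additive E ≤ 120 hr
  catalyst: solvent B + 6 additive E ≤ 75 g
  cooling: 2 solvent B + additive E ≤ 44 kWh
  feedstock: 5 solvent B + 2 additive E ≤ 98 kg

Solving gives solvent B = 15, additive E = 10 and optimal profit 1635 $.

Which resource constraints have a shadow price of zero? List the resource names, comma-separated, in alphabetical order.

reactor time: 120/120 (binding)
catalyst: 75/75 (binding)
cooling: 40/44 (slack 4)
feedstock: 95/98 (slack 3)
By complementary slackness, a constraint with positive slack has shadow price 0 → cooling, feedstock.

cooling, feedstock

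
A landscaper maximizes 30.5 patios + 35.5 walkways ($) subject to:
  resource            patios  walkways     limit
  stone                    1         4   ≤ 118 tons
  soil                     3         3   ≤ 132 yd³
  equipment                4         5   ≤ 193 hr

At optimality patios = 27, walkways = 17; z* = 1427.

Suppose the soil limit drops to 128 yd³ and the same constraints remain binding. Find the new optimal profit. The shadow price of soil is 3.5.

Δb = -4, so new z* = 1427 + (3.5)·(-4) = 1427 − 14 = 1413.

1413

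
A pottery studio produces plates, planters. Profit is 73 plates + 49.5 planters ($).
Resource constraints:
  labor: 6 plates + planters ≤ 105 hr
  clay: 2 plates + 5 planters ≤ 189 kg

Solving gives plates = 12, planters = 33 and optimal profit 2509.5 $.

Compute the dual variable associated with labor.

9.5

At the optimum: labor uses 105 of 105 (binding); clay uses 189 of 189 (binding).
The binding rows give the dual system: 6·y_labor + 2·y_clay = 73 and 1·y_labor + 5·y_clay = 49.5.
Solving: y_labor = 9.5, y_clay = 8.
Shadow price of labor = 9.5.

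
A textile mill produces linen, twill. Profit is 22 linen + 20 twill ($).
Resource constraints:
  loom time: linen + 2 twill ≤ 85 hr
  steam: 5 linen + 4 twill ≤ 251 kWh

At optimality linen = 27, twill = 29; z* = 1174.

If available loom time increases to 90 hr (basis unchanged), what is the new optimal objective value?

Both loom time and steam are binding at x*.
Dual feasibility on the basic columns requires 1·y_loom time + 5·y_steam = 22, 2·y_loom time + 4·y_steam = 20.
Solving: y_loom time = 2, y_steam = 4.
Δz = y_loom time·Δb = 2 × (5) = 10, so new z* = 1174 + 10 = 1184.

1184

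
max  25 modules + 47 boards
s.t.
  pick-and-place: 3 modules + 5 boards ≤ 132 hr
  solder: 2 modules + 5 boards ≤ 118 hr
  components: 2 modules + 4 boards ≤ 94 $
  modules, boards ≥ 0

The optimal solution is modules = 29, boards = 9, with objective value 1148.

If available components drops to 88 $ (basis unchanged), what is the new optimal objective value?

Check each constraint at x*: pick-and-place 132/132 (tight); solder 103/118 (slack 15); components 94/94 (tight).
Slack constraints have shadow price 0 (complementary slackness).
Dual feasibility on the basic columns requires 3·y_pick-and-place + 2·y_components = 25, 5·y_pick-and-place + 4·y_components = 47.
→ y_pick-and-place = 3 and y_components = 8.
Δz = y_components·Δb = 8 × (-6) = -48, so new z* = 1148 − 48 = 1100.

1100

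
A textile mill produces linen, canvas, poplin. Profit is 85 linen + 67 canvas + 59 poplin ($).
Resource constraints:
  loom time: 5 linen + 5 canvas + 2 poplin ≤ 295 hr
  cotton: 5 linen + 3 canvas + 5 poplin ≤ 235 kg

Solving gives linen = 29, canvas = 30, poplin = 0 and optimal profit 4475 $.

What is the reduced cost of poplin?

-2

At the optimum: loom time uses 295 of 295 (binding); cotton uses 235 of 235 (binding).
The binding rows give the dual system: 5·y_loom time + 5·y_cotton = 85 and 5·y_loom time + 3·y_cotton = 67.
This yields shadow prices y_loom time = 8, y_cotton = 9.
Reduced cost of poplin: c₃ − yᵀa₃ = 59 − (8·2 + 9·5) = 59 − 61 = -2.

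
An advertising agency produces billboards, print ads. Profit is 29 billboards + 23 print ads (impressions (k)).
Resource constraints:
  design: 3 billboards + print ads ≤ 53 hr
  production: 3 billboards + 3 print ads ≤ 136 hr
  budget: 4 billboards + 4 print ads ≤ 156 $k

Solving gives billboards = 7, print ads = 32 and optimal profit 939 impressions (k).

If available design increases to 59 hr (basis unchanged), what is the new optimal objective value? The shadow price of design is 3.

957

Δb = 6, so new z* = 939 + (3)·(6) = 939 + 18 = 957.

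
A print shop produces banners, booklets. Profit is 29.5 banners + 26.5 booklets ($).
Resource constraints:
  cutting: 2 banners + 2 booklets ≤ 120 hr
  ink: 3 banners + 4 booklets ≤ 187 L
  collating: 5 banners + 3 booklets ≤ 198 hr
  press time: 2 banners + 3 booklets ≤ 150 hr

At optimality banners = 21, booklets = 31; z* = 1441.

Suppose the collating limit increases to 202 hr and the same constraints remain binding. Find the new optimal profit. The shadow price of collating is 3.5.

Δb = 4, so new z* = 1441 + (3.5)·(4) = 1441 + 14 = 1455.

1455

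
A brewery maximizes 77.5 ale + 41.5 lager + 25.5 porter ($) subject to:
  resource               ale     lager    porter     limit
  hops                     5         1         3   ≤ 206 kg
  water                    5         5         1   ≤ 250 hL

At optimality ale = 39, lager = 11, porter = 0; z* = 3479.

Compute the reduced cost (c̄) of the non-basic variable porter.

Check each constraint at x*: hops 206/206 (tight); water 250/250 (tight).
The binding rows give the dual system: 5·y_hops + 5·y_water = 77.5 and 1·y_hops + 5·y_water = 41.5.
→ y_hops = 9 and y_water = 6.5.
Reduced cost of porter: c₃ − yᵀa₃ = 25.5 − (9·3 + 6.5·1) = 25.5 − 33.5 = -8.

-8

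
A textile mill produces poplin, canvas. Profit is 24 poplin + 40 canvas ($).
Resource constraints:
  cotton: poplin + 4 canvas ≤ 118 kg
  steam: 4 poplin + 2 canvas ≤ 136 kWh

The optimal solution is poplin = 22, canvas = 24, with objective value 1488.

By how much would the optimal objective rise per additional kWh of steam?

4

At the optimum: cotton uses 118 of 118 (binding); steam uses 136 of 136 (binding).
The binding rows give the dual system: 1·y_cotton + 4·y_steam = 24 and 4·y_cotton + 2·y_steam = 40.
→ y_cotton = 8 and y_steam = 4.
Shadow price of steam = 4.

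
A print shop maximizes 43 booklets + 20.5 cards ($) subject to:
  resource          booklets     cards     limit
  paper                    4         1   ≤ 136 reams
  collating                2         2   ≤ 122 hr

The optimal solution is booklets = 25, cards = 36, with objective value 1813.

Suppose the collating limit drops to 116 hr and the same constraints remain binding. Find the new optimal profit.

1774

Both paper and collating are binding at x*.
Dual feasibility on the basic columns requires 4·y_paper + 2·y_collating = 43, 1·y_paper + 2·y_collating = 20.5.
This yields shadow prices y_paper = 7.5, y_collating = 6.5.
Δz = y_collating·Δb = 6.5 × (-6) = -39, so new z* = 1813 − 39 = 1774.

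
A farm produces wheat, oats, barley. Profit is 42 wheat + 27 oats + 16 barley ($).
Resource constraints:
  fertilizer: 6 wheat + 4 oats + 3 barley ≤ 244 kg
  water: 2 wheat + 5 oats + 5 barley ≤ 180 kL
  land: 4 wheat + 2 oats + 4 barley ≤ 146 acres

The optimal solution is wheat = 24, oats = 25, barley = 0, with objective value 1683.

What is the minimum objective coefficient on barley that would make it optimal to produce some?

24

Check each constraint at x*: fertilizer 244/244 (tight); water 173/180 (slack 7); land 146/146 (tight).
By complementary slackness, y = 0 for the non-binding constraint.
The binding rows give the dual system: 6·y_fertilizer + 4·y_land = 42 and 4·y_fertilizer + 2·y_land = 27.
This yields shadow prices y_fertilizer = 6, y_land = 1.5.
barley enters the basis when its profit ≥ yᵀa₃ = 6·3 + 1.5·4 = 24.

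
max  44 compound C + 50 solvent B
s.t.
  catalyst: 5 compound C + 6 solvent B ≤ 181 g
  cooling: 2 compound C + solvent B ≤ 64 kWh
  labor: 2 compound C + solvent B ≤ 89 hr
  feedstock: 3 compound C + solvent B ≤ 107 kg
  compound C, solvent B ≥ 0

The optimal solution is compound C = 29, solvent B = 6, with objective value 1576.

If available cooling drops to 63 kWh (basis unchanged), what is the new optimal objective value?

1574

At the optimum: catalyst uses 181 of 181 (binding); cooling uses 64 of 64 (binding); labor uses 64 of 89 (slack = 25); feedstock uses 93 of 107 (slack = 14).
By complementary slackness, y = 0 for the non-binding constraints.
Dual feasibility on the basic columns requires 5·y_catalyst + 2·y_cooling = 44, 6·y_catalyst + 1·y_cooling = 50.
Solving: y_catalyst = 8, y_cooling = 2.
Δz = y_cooling·Δb = 2 × (-1) = -2, so new z* = 1576 − 2 = 1574.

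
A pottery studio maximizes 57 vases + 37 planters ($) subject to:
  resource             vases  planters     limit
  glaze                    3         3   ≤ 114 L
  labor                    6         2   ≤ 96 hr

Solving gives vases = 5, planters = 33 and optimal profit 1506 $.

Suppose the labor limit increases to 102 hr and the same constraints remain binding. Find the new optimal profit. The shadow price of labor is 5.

Δb = 6, so new z* = 1506 + (5)·(6) = 1506 + 30 = 1536.

1536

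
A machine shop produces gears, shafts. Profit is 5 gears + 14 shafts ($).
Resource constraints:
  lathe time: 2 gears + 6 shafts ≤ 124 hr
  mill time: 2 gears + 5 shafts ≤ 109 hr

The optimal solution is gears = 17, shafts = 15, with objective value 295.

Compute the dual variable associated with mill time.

Check each constraint at x*: lathe time 124/124 (tight); mill time 109/109 (tight).
The binding rows give the dual system: 2·y_lathe time + 2·y_mill time = 5 and 6·y_lathe time + 5·y_mill time = 14.
→ y_lathe time = 1.5 and y_mill time = 1.
Shadow price of mill time = 1.

1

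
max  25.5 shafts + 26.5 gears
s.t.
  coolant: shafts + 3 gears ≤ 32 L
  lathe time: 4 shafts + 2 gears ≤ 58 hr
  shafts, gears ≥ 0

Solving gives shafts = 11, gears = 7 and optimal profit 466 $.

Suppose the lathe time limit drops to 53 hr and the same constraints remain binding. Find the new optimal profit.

Check each constraint at x*: coolant 32/32 (tight); lathe time 58/58 (tight).
The binding rows give the dual system: 1·y_coolant + 4·y_lathe time = 25.5 and 3·y_coolant + 2·y_lathe time = 26.5.
This yields shadow prices y_coolant = 5.5, y_lathe time = 5.
Δz = y_lathe time·Δb = 5 × (-5) = -25, so new z* = 466 − 25 = 441.

441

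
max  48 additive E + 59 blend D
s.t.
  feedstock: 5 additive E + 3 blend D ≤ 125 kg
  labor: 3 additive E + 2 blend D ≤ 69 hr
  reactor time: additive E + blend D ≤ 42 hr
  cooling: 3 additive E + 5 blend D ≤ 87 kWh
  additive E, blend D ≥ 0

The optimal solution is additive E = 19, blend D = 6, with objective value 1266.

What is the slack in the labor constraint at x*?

labor used = 3·19 + 2·6 = 69; slack = 69 − 69 = 0.

0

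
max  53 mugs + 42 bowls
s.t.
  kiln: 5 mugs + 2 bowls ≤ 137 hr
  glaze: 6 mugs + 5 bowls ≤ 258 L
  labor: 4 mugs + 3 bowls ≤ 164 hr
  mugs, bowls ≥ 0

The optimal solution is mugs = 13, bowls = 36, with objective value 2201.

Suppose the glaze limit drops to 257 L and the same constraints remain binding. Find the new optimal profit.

Check each constraint at x*: kiln 137/137 (tight); glaze 258/258 (tight); labor 160/164 (slack 4).
By complementary slackness, y = 0 for the non-binding constraint.
Dual feasibility on the basic columns requires 5·y_kiln + 6·y_glaze = 53, 2·y_kiln + 5·y_glaze = 42.
This yields shadow prices y_kiln = 1, y_glaze = 8.
Δz = y_glaze·Δb = 8 × (-1) = -8, so new z* = 2201 − 8 = 2193.

2193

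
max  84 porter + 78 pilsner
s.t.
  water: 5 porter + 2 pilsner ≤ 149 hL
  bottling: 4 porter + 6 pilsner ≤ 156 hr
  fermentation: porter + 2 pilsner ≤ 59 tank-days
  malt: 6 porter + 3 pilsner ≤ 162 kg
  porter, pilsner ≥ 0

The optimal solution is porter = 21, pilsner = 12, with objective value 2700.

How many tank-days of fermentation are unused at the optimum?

14

fermentation used = 1·21 + 2·12 = 45; slack = 59 − 45 = 14.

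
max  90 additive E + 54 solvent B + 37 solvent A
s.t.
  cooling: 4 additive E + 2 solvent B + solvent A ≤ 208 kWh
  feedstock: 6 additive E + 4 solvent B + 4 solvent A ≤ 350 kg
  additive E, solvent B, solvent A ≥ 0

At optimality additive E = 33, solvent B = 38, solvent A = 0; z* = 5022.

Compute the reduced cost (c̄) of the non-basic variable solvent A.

At the optimum: cooling uses 208 of 208 (binding); feedstock uses 350 of 350 (binding).
The binding rows give the dual system: 4·y_cooling + 6·y_feedstock = 90 and 2·y_cooling + 4·y_feedstock = 54.
→ y_cooling = 9 and y_feedstock = 9.
Reduced cost of solvent A: c₃ − yᵀa₃ = 37 − (9·1 + 9·4) = 37 − 45 = -8.

-8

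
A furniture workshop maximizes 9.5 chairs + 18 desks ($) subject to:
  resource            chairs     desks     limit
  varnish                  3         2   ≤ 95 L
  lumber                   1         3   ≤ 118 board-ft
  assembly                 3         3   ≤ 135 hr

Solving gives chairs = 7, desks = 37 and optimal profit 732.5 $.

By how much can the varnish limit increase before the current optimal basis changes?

Binding constraints: varnish, lumber. The basis is B = [[3,2],[1,3]] with det 7.
Per unit increase in varnish, x* moves by d = (0.4286, -0.1429).
The basis stays optimal until assembly becomes binding; allowable increase = 3.5 L.

3.5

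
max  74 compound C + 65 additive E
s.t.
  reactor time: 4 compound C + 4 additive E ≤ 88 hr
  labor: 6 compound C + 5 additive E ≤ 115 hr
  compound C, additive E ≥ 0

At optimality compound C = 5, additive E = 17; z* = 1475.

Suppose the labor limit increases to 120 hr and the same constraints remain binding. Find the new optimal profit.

At the optimum: reactor time uses 88 of 88 (binding); labor uses 115 of 115 (binding).
From A_Bᵀ y = c: 4·y_reactor time + 6·y_labor = 74; 4·y_reactor time + 5·y_labor = 65.
Solving: y_reactor time = 5, y_labor = 9.
Δz = y_labor·Δb = 9 × (5) = 45, so new z* = 1475 + 45 = 1520.

1520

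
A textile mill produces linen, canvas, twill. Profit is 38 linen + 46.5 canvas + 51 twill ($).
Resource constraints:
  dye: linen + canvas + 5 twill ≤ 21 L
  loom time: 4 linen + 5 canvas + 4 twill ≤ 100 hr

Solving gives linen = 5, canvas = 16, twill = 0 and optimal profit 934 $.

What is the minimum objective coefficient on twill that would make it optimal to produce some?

At the optimum: dye uses 21 of 21 (binding); loom time uses 100 of 100 (binding).
From A_Bᵀ y = c: 1·y_dye + 4·y_loom time = 38; 1·y_dye + 5·y_loom time = 46.5.
Solving: y_dye = 4, y_loom time = 8.5.
twill enters the basis when its profit ≥ yᵀa₃ = 4·5 + 8.5·4 = 54.

54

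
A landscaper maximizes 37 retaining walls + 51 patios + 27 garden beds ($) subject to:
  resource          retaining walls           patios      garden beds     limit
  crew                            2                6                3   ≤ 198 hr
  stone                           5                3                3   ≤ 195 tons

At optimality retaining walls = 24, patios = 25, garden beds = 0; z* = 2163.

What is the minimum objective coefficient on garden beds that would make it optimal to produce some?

Both crew and stone are binding at x*.
From A_Bᵀ y = c: 2·y_crew + 5·y_stone = 37; 6·y_crew + 3·y_stone = 51.
This yields shadow prices y_crew = 6, y_stone = 5.
garden beds enters the basis when its profit ≥ yᵀa₃ = 6·3 + 5·3 = 33.

33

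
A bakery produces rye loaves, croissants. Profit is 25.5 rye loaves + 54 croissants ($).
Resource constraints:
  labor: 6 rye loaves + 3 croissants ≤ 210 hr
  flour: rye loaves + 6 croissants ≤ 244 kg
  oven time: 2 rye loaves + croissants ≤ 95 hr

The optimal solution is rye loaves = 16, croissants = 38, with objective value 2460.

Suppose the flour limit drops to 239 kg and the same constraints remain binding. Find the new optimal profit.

Check each constraint at x*: labor 210/210 (tight); flour 244/244 (tight); oven time 70/95 (slack 25).
By complementary slackness, y = 0 for the non-binding constraint.
The binding rows give the dual system: 6·y_labor + 1·y_flour = 25.5 and 3·y_labor + 6·y_flour = 54.
This yields shadow prices y_labor = 3, y_flour = 7.5.
Δz = y_flour·Δb = 7.5 × (-5) = -37.5, so new z* = 2460 − 37.5 = 2422.5.

2422.5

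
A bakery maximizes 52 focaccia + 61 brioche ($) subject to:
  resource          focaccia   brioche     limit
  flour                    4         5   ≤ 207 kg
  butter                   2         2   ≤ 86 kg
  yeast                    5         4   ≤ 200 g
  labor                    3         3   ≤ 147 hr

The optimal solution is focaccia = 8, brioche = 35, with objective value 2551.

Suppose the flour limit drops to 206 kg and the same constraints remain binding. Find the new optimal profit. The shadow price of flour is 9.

2542

Δb = -1, so new z* = 2551 + (9)·(-1) = 2551 − 9 = 2542.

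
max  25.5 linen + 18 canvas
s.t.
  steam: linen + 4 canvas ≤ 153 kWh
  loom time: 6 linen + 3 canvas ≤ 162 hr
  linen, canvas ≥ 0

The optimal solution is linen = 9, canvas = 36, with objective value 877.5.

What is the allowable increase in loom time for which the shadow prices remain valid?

Binding constraints: steam, loom time. The basis is B = [[1,4],[6,3]] with det -21.
Per unit increase in loom time, x* moves by d = (0.1905, -0.0476).
The basis stays optimal until canvas reaches 0; allowable increase = 756 hr.

756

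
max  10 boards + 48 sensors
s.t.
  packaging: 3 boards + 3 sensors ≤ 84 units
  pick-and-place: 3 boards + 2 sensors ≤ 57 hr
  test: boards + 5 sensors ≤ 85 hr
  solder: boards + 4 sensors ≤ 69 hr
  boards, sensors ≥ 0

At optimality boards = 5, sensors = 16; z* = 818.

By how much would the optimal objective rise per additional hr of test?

8

Check each constraint at x*: packaging 63/84 (slack 21); pick-and-place 47/57 (slack 10); test 85/85 (tight); solder 69/69 (tight).
By complementary slackness, y = 0 for the non-binding constraints.
Dual feasibility on the basic columns requires 1·y_test + 1·y_solder = 10, 5·y_test + 4·y_solder = 48.
This yields shadow prices y_test = 8, y_solder = 2.
Shadow price of test = 8.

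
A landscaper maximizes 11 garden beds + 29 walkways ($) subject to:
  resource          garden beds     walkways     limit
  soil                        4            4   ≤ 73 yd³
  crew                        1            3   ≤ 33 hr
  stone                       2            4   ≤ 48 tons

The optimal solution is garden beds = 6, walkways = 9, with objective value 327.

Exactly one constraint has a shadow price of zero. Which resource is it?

soil

soil: 60/73 (slack 13)
crew: 33/33 (binding)
stone: 48/48 (binding)
By complementary slackness, a constraint with positive slack has shadow price 0 → soil.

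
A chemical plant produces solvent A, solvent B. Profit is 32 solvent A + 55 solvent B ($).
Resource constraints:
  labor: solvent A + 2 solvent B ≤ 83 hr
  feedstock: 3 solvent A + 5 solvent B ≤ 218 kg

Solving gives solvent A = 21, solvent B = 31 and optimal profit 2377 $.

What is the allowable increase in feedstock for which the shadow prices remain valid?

Binding constraints: labor, feedstock. The basis is B = [[1,2],[3,5]] with det -1.
Per unit increase in feedstock, x* moves by d = (2, -1).
The basis stays optimal until solvent B reaches 0; allowable increase = 31 kg.

31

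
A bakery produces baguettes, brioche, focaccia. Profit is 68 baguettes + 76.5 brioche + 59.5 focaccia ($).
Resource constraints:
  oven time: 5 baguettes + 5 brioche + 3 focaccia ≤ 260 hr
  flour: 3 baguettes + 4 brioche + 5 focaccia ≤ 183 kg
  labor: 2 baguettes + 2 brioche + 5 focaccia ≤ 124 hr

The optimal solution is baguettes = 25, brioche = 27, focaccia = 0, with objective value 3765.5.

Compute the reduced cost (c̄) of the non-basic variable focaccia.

-8.5

At the optimum: oven time uses 260 of 260 (binding); flour uses 183 of 183 (binding); labor uses 104 of 124 (slack = 20).
Slack constraints have shadow price 0 (complementary slackness).
Dual feasibility on the basic columns requires 5·y_oven time + 3·y_flour = 68, 5·y_oven time + 4·y_flour = 76.5.
This yields shadow prices y_oven time = 8.5, y_flour = 8.5.
Reduced cost of focaccia: c₃ − yᵀa₃ = 59.5 − (8.5·3 + 8.5·5) = 59.5 − 68 = -8.5.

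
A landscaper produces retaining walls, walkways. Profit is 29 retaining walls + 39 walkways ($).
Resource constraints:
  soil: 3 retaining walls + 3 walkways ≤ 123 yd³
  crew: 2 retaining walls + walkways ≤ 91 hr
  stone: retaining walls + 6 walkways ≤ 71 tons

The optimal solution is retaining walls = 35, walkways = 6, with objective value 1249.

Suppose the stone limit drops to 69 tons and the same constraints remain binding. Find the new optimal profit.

1245

Binding: soil and stone. Non-binding: crew (15 unused).
Since crew is not tight, its dual is 0.
The binding rows give the dual system: 3·y_soil + 1·y_stone = 29 and 3·y_soil + 6·y_stone = 39.
→ y_soil = 9 and y_stone = 2.
Δz = y_stone·Δb = 2 × (-2) = -4, so new z* = 1249 − 4 = 1245.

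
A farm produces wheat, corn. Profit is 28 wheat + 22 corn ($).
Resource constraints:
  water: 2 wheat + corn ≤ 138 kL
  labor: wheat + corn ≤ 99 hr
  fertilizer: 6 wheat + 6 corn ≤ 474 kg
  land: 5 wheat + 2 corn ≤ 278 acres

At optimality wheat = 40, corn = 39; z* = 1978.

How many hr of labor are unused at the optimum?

20

labor used = 1·40 + 1·39 = 79; slack = 99 − 79 = 20.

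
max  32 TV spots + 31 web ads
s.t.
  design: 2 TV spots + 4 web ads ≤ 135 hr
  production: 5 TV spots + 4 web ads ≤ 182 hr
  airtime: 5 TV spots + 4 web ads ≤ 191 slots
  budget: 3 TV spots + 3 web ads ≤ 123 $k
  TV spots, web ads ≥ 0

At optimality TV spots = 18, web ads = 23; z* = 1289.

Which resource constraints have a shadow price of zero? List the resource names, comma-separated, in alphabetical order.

design: 128/135 (slack 7)
production: 182/182 (binding)
airtime: 182/191 (slack 9)
budget: 123/123 (binding)
By complementary slackness, a constraint with positive slack has shadow price 0 → airtime, design.

airtime, design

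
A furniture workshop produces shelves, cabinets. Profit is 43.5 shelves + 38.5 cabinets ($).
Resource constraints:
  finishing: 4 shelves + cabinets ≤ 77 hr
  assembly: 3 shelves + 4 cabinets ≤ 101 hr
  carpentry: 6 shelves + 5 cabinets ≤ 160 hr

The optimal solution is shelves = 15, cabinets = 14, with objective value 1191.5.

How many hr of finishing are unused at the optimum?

3

finishing used = 4·15 + 1·14 = 74; slack = 77 − 74 = 3.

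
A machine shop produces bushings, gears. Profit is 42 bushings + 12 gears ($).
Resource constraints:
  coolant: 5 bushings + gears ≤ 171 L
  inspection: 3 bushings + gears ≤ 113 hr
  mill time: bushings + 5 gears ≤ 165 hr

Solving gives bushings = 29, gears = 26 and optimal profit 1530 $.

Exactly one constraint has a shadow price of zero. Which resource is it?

mill time

coolant: 171/171 (binding)
inspection: 113/113 (binding)
mill time: 159/165 (slack 6)
By complementary slackness, a constraint with positive slack has shadow price 0 → mill time.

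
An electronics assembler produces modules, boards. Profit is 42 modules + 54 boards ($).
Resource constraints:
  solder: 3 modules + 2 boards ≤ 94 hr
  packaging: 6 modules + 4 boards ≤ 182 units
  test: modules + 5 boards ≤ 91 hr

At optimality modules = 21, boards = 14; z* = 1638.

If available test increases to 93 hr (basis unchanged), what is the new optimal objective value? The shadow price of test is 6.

Δb = 2, so new z* = 1638 + (6)·(2) = 1638 + 12 = 1650.

1650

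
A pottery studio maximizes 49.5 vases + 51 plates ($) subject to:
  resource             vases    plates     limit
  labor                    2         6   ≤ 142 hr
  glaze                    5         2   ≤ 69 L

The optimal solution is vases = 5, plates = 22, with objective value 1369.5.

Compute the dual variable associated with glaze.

7.5

At the optimum: labor uses 142 of 142 (binding); glaze uses 69 of 69 (binding).
From A_Bᵀ y = c: 2·y_labor + 5·y_glaze = 49.5; 6·y_labor + 2·y_glaze = 51.
Solving: y_labor = 6, y_glaze = 7.5.
Shadow price of glaze = 7.5.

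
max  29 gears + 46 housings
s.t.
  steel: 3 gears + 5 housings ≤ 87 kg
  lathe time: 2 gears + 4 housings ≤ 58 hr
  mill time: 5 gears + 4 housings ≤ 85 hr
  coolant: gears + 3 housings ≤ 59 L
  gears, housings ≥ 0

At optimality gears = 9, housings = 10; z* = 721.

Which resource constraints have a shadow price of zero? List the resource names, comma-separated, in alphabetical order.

coolant, steel

steel: 77/87 (slack 10)
lathe time: 58/58 (binding)
mill time: 85/85 (binding)
coolant: 39/59 (slack 20)
By complementary slackness, a constraint with positive slack has shadow price 0 → coolant, steel.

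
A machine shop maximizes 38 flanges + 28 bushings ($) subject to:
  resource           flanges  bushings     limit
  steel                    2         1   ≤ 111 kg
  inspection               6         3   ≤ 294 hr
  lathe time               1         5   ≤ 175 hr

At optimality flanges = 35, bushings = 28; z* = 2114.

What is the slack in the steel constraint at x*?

13

steel used = 2·35 + 1·28 = 98; slack = 111 − 98 = 13.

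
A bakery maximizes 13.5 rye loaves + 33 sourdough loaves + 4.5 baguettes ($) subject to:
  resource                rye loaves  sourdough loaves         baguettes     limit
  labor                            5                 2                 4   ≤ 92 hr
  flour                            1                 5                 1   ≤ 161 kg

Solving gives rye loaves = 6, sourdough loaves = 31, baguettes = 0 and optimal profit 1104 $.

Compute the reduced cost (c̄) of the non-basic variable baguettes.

-7.5

Both labor and flour are binding at x*.
Dual feasibility on the basic columns requires 5·y_labor + 1·y_flour = 13.5, 2·y_labor + 5·y_flour = 33.
This yields shadow prices y_labor = 1.5, y_flour = 6.
Reduced cost of baguettes: c₃ − yᵀa₃ = 4.5 − (1.5·4 + 6·1) = 4.5 − 12 = -7.5.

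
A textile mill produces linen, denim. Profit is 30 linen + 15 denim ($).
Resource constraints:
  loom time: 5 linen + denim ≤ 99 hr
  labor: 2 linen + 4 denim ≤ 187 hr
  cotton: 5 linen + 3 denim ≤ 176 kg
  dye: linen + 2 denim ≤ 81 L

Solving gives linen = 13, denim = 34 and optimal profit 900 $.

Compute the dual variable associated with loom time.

At the optimum: loom time uses 99 of 99 (binding); labor uses 162 of 187 (slack = 25); cotton uses 167 of 176 (slack = 9); dye uses 81 of 81 (binding).
Slack constraints have shadow price 0 (complementary slackness).
Dual feasibility on the basic columns requires 5·y_loom time + 1·y_dye = 30, 1·y_loom time + 2·y_dye = 15.
→ y_loom time = 5 and y_dye = 5.
Shadow price of loom time = 5.

5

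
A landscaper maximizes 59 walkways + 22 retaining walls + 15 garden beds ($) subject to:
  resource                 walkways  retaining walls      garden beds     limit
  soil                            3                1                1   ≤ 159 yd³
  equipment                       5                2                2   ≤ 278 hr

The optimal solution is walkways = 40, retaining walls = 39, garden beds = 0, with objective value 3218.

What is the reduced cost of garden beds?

At the optimum: soil uses 159 of 159 (binding); equipment uses 278 of 278 (binding).
Dual feasibility on the basic columns requires 3·y_soil + 5·y_equipment = 59, 1·y_soil + 2·y_equipment = 22.
This yields shadow prices y_soil = 8, y_equipment = 7.
Reduced cost of garden beds: c₃ − yᵀa₃ = 15 − (8·1 + 7·2) = 15 − 22 = -7.

-7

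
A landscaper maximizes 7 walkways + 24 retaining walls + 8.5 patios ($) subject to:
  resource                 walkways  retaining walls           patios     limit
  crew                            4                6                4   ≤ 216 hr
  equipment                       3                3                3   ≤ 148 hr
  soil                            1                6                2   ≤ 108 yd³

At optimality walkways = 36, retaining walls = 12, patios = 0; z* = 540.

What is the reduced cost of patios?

Check each constraint at x*: crew 216/216 (tight); equipment 144/148 (slack 4); soil 108/108 (tight).
By complementary slackness, y = 0 for the non-binding constraint.
From A_Bᵀ y = c: 4·y_crew + 1·y_soil = 7; 6·y_crew + 6·y_soil = 24.
This yields shadow prices y_crew = 1, y_soil = 3.
Reduced cost of patios: c₃ − yᵀa₃ = 8.5 − (1·4 + 3·2) = 8.5 − 10 = -1.5.

-1.5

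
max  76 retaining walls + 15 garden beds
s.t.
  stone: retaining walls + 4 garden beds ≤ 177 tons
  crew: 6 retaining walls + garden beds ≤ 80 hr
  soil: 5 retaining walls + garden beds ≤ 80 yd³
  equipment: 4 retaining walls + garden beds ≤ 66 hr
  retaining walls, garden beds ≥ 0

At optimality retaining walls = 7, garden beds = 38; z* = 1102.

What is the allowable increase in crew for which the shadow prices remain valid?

Binding constraints: crew, equipment. The basis is B = [[6,1],[4,1]] with det 2.
Per unit increase in crew, x* moves by d = (0.5, -2).
The basis stays optimal until soil becomes binding; allowable increase = 14 hr.

14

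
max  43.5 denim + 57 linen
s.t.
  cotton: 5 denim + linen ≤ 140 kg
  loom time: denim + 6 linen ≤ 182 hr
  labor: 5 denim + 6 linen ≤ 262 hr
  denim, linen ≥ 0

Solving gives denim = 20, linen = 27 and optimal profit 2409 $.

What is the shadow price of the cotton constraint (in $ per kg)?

Check each constraint at x*: cotton 127/140 (slack 13); loom time 182/182 (tight); labor 262/262 (tight).
Slack constraints have shadow price 0 (complementary slackness).
From A_Bᵀ y = c: 1·y_loom time + 5·y_labor = 43.5; 6·y_loom time + 6·y_labor = 57.
→ y_loom time = 1 and y_labor = 8.5.
Shadow price of cotton = 0.

0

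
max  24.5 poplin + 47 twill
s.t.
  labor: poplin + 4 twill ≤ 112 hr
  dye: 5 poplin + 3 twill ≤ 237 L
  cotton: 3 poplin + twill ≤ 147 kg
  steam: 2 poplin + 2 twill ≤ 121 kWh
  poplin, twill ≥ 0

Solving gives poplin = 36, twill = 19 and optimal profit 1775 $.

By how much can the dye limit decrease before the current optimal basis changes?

153

Binding constraints: labor, dye. The basis is B = [[1,4],[5,3]] with det -17.
Per unit decrease in dye, x* moves by d = (-0.2353, 0.0588).
The basis stays optimal until poplin reaches 0; allowable decrease = 153 L.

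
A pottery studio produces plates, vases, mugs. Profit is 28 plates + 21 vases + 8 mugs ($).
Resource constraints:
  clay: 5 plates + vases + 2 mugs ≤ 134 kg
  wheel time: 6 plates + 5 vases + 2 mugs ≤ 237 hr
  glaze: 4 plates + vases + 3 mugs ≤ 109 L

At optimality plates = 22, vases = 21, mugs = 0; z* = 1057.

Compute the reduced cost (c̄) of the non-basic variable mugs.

-3

Binding: wheel time and glaze. Non-binding: clay (3 unused).
Slack constraints have shadow price 0 (complementary slackness).
Dual feasibility on the basic columns requires 6·y_wheel time + 4·y_glaze = 28, 5·y_wheel time + 1·y_glaze = 21.
Solving: y_wheel time = 4, y_glaze = 1.
Reduced cost of mugs: c₃ − yᵀa₃ = 8 − (4·2 + 1·3) = 8 − 11 = -3.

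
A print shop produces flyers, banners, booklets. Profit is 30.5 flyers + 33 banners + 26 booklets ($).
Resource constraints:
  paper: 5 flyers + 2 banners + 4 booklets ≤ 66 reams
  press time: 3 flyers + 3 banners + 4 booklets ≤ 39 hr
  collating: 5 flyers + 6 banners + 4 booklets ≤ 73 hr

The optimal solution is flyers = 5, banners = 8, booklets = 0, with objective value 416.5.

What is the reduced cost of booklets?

Binding: press time and collating. Non-binding: paper (25 unused).
By complementary slackness, y = 0 for the non-binding constraint.
From A_Bᵀ y = c: 3·y_press time + 5·y_collating = 30.5; 3·y_press time + 6·y_collating = 33.
→ y_press time = 6 and y_collating = 2.5.
Reduced cost of booklets: c₃ − yᵀa₃ = 26 − (6·4 + 2.5·4) = 26 − 34 = -8.

-8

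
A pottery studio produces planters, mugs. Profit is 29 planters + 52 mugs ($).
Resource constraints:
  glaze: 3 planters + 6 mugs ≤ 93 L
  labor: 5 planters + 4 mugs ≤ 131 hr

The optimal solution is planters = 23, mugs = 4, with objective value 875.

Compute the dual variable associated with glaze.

8

Check each constraint at x*: glaze 93/93 (tight); labor 131/131 (tight).
The binding rows give the dual system: 3·y_glaze + 5·y_labor = 29 and 6·y_glaze + 4·y_labor = 52.
This yields shadow prices y_glaze = 8, y_labor = 1.
Shadow price of glaze = 8.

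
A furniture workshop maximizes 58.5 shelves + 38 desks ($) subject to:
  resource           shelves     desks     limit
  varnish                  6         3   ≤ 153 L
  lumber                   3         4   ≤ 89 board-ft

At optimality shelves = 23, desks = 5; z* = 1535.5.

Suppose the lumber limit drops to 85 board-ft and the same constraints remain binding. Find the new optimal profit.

1521.5

Check each constraint at x*: varnish 153/153 (tight); lumber 89/89 (tight).
Dual feasibility on the basic columns requires 6·y_varnish + 3·y_lumber = 58.5, 3·y_varnish + 4·y_lumber = 38.
Solving: y_varnish = 8, y_lumber = 3.5.
Δz = y_lumber·Δb = 3.5 × (-4) = -14, so new z* = 1535.5 − 14 = 1521.5.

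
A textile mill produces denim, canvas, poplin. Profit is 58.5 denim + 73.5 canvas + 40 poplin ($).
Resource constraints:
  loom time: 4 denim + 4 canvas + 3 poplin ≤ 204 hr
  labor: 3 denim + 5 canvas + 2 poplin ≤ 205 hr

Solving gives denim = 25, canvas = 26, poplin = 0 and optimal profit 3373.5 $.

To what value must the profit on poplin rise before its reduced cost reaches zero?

42

Both loom time and labor are binding at x*.
The binding rows give the dual system: 4·y_loom time + 3·y_labor = 58.5 and 4·y_loom time + 5·y_labor = 73.5.
Solving: y_loom time = 9, y_labor = 7.5.
poplin enters the basis when its profit ≥ yᵀa₃ = 9·3 + 7.5·2 = 42.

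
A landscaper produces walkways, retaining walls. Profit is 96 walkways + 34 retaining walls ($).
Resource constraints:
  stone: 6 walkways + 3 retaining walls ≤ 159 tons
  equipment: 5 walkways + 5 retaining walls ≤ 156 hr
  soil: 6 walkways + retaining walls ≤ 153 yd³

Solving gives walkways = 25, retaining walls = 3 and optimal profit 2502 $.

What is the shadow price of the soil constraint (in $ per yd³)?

At the optimum: stone uses 159 of 159 (binding); equipment uses 140 of 156 (slack = 16); soil uses 153 of 153 (binding).
Slack constraints have shadow price 0 (complementary slackness).
From A_Bᵀ y = c: 6·y_stone + 6·y_soil = 96; 3·y_stone + 1·y_soil = 34.
→ y_stone = 9 and y_soil = 7.
Shadow price of soil = 7.

7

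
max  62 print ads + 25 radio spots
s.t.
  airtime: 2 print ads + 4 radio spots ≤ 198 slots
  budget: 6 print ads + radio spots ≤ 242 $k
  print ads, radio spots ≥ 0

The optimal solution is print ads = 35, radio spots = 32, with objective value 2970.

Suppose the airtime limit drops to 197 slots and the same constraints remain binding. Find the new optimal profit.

2966

At the optimum: airtime uses 198 of 198 (binding); budget uses 242 of 242 (binding).
From A_Bᵀ y = c: 2·y_airtime + 6·y_budget = 62; 4·y_airtime + 1·y_budget = 25.
This yields shadow prices y_airtime = 4, y_budget = 9.
Δz = y_airtime·Δb = 4 × (-1) = -4, so new z* = 2970 − 4 = 2966.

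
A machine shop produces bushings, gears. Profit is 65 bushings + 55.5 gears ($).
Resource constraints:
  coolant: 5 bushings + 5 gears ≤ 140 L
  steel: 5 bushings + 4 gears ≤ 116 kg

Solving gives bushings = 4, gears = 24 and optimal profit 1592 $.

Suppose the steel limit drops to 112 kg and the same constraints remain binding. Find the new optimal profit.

At the optimum: coolant uses 140 of 140 (binding); steel uses 116 of 116 (binding).
Dual feasibility on the basic columns requires 5·y_coolant + 5·y_steel = 65, 5·y_coolant + 4·y_steel = 55.5.
Solving: y_coolant = 3.5, y_steel = 9.5.
Δz = y_steel·Δb = 9.5 × (-4) = -38, so new z* = 1592 − 38 = 1554.

1554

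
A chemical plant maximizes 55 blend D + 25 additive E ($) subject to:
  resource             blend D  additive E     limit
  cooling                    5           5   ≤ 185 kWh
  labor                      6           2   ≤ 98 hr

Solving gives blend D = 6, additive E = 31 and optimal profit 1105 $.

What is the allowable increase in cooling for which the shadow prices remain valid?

Binding constraints: cooling, labor. The basis is B = [[5,5],[6,2]] with det -20.
Per unit increase in cooling, x* moves by d = (-0.1, 0.3).
The basis stays optimal until blend D reaches 0; allowable increase = 60 kWh.

60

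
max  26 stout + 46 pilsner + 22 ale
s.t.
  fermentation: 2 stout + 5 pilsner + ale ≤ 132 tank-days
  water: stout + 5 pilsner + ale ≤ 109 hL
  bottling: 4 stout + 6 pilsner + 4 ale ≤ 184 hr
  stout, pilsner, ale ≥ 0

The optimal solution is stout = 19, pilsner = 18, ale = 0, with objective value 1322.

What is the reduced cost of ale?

-4

Binding: water and bottling. Non-binding: fermentation (4 unused).
By complementary slackness, y = 0 for the non-binding constraint.
The binding rows give the dual system: 1·y_water + 4·y_bottling = 26 and 5·y_water + 6·y_bottling = 46.
Solving: y_water = 2, y_bottling = 6.
Reduced cost of ale: c₃ − yᵀa₃ = 22 − (2·1 + 6·4) = 22 − 26 = -4.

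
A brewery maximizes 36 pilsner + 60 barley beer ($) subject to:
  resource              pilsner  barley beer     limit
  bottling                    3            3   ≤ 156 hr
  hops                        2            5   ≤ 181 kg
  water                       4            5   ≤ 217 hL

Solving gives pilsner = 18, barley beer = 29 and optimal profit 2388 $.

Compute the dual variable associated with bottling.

Check each constraint at x*: bottling 141/156 (slack 15); hops 181/181 (tight); water 217/217 (tight).
By complementary slackness, y = 0 for the non-binding constraint.
Dual feasibility on the basic columns requires 2·y_hops + 4·y_water = 36, 5·y_hops + 5·y_water = 60.
→ y_hops = 6 and y_water = 6.
Shadow price of bottling = 0.

0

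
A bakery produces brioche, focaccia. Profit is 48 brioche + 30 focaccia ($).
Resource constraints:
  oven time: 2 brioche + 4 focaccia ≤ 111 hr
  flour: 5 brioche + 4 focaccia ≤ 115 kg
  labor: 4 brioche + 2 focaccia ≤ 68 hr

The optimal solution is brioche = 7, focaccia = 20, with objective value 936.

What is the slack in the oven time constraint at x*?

oven time used = 2·7 + 4·20 = 94; slack = 111 − 94 = 17.

17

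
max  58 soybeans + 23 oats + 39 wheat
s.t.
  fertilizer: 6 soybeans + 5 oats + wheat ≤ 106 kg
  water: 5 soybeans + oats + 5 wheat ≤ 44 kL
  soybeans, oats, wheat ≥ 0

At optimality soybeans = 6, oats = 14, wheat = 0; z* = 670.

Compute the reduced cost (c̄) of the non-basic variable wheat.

Check each constraint at x*: fertilizer 106/106 (tight); water 44/44 (tight).
From A_Bᵀ y = c: 6·y_fertilizer + 5·y_water = 58; 5·y_fertilizer + 1·y_water = 23.
Solving: y_fertilizer = 3, y_water = 8.
Reduced cost of wheat: c₃ − yᵀa₃ = 39 − (3·1 + 8·5) = 39 − 43 = -4.

-4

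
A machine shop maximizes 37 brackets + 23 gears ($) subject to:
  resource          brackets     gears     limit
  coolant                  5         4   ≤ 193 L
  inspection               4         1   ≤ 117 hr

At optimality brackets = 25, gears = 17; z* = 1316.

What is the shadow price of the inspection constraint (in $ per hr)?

Check each constraint at x*: coolant 193/193 (tight); inspection 117/117 (tight).
Dual feasibility on the basic columns requires 5·y_coolant + 4·y_inspection = 37, 4·y_coolant + 1·y_inspection = 23.
→ y_coolant = 5 and y_inspection = 3.
Shadow price of inspection = 3.

3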